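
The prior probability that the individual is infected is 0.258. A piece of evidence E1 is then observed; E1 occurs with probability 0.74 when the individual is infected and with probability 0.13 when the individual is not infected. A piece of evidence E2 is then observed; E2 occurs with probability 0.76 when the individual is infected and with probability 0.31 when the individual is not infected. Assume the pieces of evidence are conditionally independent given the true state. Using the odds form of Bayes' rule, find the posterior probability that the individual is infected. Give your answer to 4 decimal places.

Posterior probability ≈ 0.8291

Prior odds = 0.258/(1−0.258) = 0.34771.
Likelihood ratio for E1 = 0.74/0.13 = 5.6923.
Likelihood ratio for E2 = 0.76/0.31 = 2.4516.
Posterior odds = prior odds × LR₁ × LR₂ = 4.8524.
Posterior probability = odds/(1+odds) = 4.8524/5.8524 = 0.8291.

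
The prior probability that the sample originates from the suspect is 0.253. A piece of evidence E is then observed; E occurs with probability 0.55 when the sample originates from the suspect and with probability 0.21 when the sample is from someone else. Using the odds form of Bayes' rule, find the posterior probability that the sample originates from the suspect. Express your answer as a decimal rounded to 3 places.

Prior odds = 0.253/(1−0.253) = 0.33869. In log-odds, ln(0.33869) = -1.0827.
Add log likelihood ratio: ln(2.6190) = 0.96281.
Posterior log-odds = -0.11986, so posterior odds = exp(-0.11986) = 0.88704. Converting, P(H|E) = 0.88704/1.8870 = 0.470.

Posterior probability ≈ 0.470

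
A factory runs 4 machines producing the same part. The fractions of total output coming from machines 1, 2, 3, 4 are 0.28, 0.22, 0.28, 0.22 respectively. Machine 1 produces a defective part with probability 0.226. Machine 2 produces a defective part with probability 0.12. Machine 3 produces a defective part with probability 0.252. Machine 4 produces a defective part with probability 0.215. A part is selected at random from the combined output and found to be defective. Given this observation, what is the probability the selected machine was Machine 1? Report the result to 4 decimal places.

Tabulate prior·likelihood by source: [1] prior 0.28, lik 0.226, product 0.06328; [2] prior 0.22, lik 0.12, product 0.02640; [3] prior 0.28, lik 0.252, product 0.07056; [4] prior 0.22, lik 0.215, product 0.04730.
Normalizing constant = 0.20754; the posterior for Machine 1 is its product over the sum, 0.06328/0.20754 = 0.3049.

Posterior probability ≈ 0.3049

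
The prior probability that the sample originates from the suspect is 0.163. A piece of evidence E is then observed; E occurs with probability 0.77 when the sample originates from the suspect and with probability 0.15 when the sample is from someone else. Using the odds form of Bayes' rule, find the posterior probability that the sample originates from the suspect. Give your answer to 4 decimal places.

Posterior probability ≈ 0.4999

Prior odds = 0.163/(1−0.163) = 0.19474.
Likelihood ratio for E = 0.77/0.15 = 5.1333.
Posterior odds = prior odds × LR = 0.99968.
Posterior probability = odds/(1+odds) = 0.99968/1.9997 = 0.4999.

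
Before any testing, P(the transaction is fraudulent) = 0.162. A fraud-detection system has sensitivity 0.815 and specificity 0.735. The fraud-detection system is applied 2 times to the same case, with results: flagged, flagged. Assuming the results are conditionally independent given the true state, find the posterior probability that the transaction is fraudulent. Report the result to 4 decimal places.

With H the event that the transaction is fraudulent, the joint likelihood of the observed sequence is P(data|H) = 0.815·0.815 = 0.66422 and P(data|¬H) = 0.265·0.265 = 0.070225.
Bayes: P(H|data) = 0.162·0.66422 / (0.162·0.66422 + 0.838·0.070225) = 0.10760/0.16645 = 0.6465.

Posterior P(H) ≈ 0.6465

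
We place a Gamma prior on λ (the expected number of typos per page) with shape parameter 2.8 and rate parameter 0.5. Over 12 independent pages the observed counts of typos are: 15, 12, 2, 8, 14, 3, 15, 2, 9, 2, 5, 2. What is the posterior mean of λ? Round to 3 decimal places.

Posterior mean ≈ 7.344

Total count ∑xᵢ = 89 over n = 12 pages.
Gamma is conjugate to the Poisson likelihood: posterior is Gamma(shape = 2.8+89 = 91.8, rate = 0.5+12 = 12.5).
E[λ | data] = 91.8/12.5 = 7.344.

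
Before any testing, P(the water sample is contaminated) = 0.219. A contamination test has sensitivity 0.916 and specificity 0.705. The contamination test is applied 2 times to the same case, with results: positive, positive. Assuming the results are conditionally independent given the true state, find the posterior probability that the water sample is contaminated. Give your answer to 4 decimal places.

Posterior P(H) ≈ 0.7300

Let H be the event that the water sample is contaminated; start with P(H) = 0.219. P('positive'|H) = 0.916, P('positive'|¬H) = 0.295.
Update on result 1 ('positive'): P(H) ← 0.916·0.2190 / (0.916·0.2190 + 0.295·0.7810) = 0.20060/0.43100 = 0.4654.
Update on result 2 ('positive'): P(H) ← 0.916·0.4654 / (0.916·0.4654 + 0.295·0.5346) = 0.42634/0.58404 = 0.7300.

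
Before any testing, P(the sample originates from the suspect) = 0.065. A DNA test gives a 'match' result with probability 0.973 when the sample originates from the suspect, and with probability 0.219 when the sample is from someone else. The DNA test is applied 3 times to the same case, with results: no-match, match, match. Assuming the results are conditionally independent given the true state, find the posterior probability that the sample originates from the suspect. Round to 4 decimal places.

Posterior P(H) ≈ 0.0453

Let H be the event that the sample originates from the suspect; start with P(H) = 0.065. P('match'|H) = 0.973, P('match'|¬H) = 0.219.
Update on result 1 ('no-match'): P(H) ← 0.027·0.0650 / (0.027·0.0650 + 0.781·0.9350) = 0.0017550/0.73199 = 0.0024.
Update on result 2 ('match'): P(H) ← 0.973·0.0024 / (0.973·0.0024 + 0.219·0.9976) = 0.0023328/0.22081 = 0.0106.
Update on result 3 ('match'): P(H) ← 0.973·0.0106 / (0.973·0.0106 + 0.219·0.9894) = 0.010280/0.22697 = 0.0453.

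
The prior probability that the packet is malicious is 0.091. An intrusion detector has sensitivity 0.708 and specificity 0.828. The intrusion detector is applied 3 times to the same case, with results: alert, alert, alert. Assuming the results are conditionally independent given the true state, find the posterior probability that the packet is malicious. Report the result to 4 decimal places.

Posterior P(H) ≈ 0.8747

With H the event that the packet is malicious, the joint likelihood of the observed sequence is P(data|H) = 0.708·0.708·0.708 = 0.35489 and P(data|¬H) = 0.172·0.172·0.172 = 0.0050884.
Bayes: P(H|data) = 0.091·0.35489 / (0.091·0.35489 + 0.909·0.0050884) = 0.032295/0.036921 = 0.8747.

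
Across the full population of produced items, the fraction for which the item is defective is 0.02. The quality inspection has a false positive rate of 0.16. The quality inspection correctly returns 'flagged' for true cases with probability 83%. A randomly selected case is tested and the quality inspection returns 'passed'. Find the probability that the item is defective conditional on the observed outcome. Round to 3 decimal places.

P(H | E) ≈ 0.004

Let H be the event that the item is defective. P(H) = 0.02, so P(¬H) = 0.98. With E the 'passed' result, P(E|H) = 0.17 and P(E|¬H) = 0.84.
P(E) = 0.17·0.02 + 0.84·0.98 = 0.0034000 + 0.82320 = 0.82660.
By Bayes' theorem, P(H|E) = 0.0034000 / 0.82660 = 0.004.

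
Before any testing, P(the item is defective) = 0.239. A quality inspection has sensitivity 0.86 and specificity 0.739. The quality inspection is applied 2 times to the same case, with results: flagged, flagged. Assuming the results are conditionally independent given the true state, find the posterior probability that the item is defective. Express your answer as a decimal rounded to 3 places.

With H the event that the item is defective, the joint likelihood of the observed sequence is P(data|H) = 0.86·0.86 = 0.73960 and P(data|¬H) = 0.261·0.261 = 0.068121.
Bayes: P(H|data) = 0.239·0.73960 / (0.239·0.73960 + 0.761·0.068121) = 0.17676/0.22860 = 0.7732.

Posterior P(H) ≈ 0.773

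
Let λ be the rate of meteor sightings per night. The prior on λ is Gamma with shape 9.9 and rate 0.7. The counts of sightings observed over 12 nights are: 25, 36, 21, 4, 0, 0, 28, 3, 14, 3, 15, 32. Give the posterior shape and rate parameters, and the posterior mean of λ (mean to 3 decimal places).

Total count ∑xᵢ = 181 over n = 12 nights.
Gamma is conjugate to the Poisson likelihood: posterior is Gamma(shape = 9.9+181 = 190.9, rate = 0.7+12 = 12.7).
Posterior mean = shape/rate = 190.9/12.7 = 15.031.

Posterior: Gamma(shape=190.9, rate=12.7); mean ≈ 15.031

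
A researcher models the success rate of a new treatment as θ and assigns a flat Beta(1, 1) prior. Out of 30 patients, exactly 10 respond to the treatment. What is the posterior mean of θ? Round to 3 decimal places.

Observing 10 successes and 20 failures updates Beta(1, 1) by adding the success and failure counts to the two shape parameters: α = 1+10 = 11, β = 1+20 = 21.
E[θ | data] = 11/(11+21) = 0.344.

Posterior mean ≈ 0.344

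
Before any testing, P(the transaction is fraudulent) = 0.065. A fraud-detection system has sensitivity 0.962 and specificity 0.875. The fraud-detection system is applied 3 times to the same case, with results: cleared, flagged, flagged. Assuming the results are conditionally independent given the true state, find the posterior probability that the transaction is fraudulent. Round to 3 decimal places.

Let H be the event that the transaction is fraudulent; start with P(H) = 0.065. P('flagged'|H) = 0.962, P('flagged'|¬H) = 0.125.
Update on result 1 ('cleared'): P(H) ← 0.038·0.0650 / (0.038·0.0650 + 0.875·0.9350) = 0.0024700/0.82059 = 0.0030.
Update on result 2 ('flagged'): P(H) ← 0.962·0.0030 / (0.962·0.0030 + 0.125·0.9970) = 0.0028956/0.12752 = 0.0227.
Update on result 3 ('flagged'): P(H) ← 0.962·0.0227 / (0.962·0.0227 + 0.125·0.9773) = 0.021844/0.14401 = 0.1517.

Posterior P(H) ≈ 0.152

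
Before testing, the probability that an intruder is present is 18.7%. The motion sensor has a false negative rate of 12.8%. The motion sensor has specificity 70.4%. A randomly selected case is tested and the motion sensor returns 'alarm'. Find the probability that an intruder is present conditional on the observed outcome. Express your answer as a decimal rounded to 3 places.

Let H be the event that an intruder is present. P(H) = 0.187, so P(¬H) = 0.813. With E the 'alarm' result, P(E|H) = 0.872 and P(E|¬H) = 0.296.
P(E) = 0.872·0.187 + 0.296·0.813 = 0.16306 + 0.24065 = 0.40371.
By Bayes' theorem, P(H|E) = 0.16306 / 0.40371 = 0.404.

P(H | E) ≈ 0.404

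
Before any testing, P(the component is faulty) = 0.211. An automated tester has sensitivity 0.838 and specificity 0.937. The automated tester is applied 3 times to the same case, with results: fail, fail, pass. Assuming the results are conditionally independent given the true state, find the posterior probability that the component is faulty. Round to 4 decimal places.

Posterior P(H) ≈ 0.8911

Let H be the event that the component is faulty; start with P(H) = 0.211. P('fail'|H) = 0.838, P('fail'|¬H) = 0.063.
Update on result 1 ('fail'): P(H) ← 0.838·0.2110 / (0.838·0.2110 + 0.063·0.7890) = 0.17682/0.22652 = 0.7806.
Update on result 2 ('fail'): P(H) ← 0.838·0.7806 / (0.838·0.7806 + 0.063·0.2194) = 0.65412/0.66794 = 0.9793.
Update on result 3 ('pass'): P(H) ← 0.162·0.9793 / (0.162·0.9793 + 0.937·0.0207) = 0.15865/0.17804 = 0.8911.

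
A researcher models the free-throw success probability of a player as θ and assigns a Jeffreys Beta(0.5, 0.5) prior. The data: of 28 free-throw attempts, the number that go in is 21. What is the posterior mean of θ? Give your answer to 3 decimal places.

The binomial likelihood is conjugate to the Beta prior: with 21 successes and 7 failures, the posterior is Beta(0.5+21, 0.5+7) = Beta(21.5, 7.5).
Posterior mean = α/(α+β) = 21.5/29 = 0.741.

Posterior mean ≈ 0.741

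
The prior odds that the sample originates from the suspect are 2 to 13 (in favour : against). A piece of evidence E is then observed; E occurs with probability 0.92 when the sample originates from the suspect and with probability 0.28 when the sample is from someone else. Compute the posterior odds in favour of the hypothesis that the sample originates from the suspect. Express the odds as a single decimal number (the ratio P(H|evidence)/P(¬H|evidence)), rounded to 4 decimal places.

Prior odds = 2/13 = 0.15385. In log-odds, ln(0.15385) = -1.8718.
Add log likelihood ratio: ln(3.2857) = 1.1896.
Posterior log-odds = -0.68222, so posterior odds = exp(-0.68222) = 0.50549.

Posterior odds ≈ 0.5055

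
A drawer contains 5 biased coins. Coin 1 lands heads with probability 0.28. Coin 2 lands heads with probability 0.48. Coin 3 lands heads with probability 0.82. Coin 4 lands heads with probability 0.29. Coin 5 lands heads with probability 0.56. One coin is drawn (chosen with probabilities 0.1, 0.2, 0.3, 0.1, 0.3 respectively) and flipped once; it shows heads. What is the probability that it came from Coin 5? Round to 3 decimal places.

Posterior probability ≈ 0.296

Tabulate prior·likelihood by source: [1] prior 0.1, lik 0.28, product 0.02800; [2] prior 0.2, lik 0.48, product 0.09600; [3] prior 0.3, lik 0.82, product 0.2460; [4] prior 0.1, lik 0.29, product 0.02900; [5] prior 0.3, lik 0.56, product 0.1680.
Normalizing constant = 0.56700; the posterior for Coin 5 is its product over the sum, 0.1680/0.56700 = 0.296.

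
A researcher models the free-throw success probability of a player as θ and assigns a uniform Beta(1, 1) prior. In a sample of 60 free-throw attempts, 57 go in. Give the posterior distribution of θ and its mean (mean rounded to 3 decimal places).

Posterior: Beta(58, 4); mean ≈ 0.935

The binomial likelihood is conjugate to the Beta prior: with 57 successes and 3 failures, the posterior is Beta(1+57, 1+3) = Beta(58, 4).
E[θ | data] = 58/(58+4) = 0.935.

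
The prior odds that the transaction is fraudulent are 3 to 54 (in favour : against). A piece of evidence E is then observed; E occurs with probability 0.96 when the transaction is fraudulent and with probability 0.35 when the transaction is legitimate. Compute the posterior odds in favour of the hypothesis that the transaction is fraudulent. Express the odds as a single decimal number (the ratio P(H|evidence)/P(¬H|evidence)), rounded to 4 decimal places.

Prior odds = 3/54 = 0.055556. In log-odds, ln(0.055556) = -2.8904.
Add log likelihood ratio: ln(2.7429) = 1.0090.
Posterior log-odds = -1.8814, so posterior odds = exp(-1.8814) = 0.15238.

Posterior odds ≈ 0.1524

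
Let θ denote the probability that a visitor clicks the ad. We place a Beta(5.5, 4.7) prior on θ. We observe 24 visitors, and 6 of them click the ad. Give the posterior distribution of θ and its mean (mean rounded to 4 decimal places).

Observing 6 successes and 18 failures updates Beta(5.5, 4.7) by adding the success and failure counts to the two shape parameters: α = 5.5+6 = 11.5, β = 4.7+18 = 22.7.
Posterior mean = α/(α+β) = 11.5/34.2 = 0.3363.

Posterior: Beta(11.5, 22.7); mean ≈ 0.3363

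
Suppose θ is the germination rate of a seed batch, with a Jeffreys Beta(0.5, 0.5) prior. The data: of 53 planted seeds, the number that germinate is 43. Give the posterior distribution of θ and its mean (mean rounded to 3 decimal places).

Posterior: Beta(43.5, 10.5); mean ≈ 0.806

The binomial likelihood is conjugate to the Beta prior: with 43 successes and 10 failures, the posterior is Beta(0.5+43, 0.5+10) = Beta(43.5, 10.5).
E[θ | data] = 43.5/(43.5+10.5) = 0.806.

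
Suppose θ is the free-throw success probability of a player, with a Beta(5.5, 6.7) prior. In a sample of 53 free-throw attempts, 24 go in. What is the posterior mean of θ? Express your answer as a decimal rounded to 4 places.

Observing 24 successes and 29 failures updates Beta(5.5, 6.7) by adding the success and failure counts to the two shape parameters: α = 5.5+24 = 29.5, β = 6.7+29 = 35.7.
Posterior mean = α/(α+β) = 29.5/65.2 = 0.4525.

Posterior mean ≈ 0.4525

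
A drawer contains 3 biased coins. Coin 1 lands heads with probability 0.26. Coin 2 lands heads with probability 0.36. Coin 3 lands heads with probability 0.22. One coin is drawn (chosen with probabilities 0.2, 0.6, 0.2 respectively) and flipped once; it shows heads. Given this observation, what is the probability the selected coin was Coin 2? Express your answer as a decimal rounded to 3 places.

Posterior probability ≈ 0.692

P(heads|C1) = 0.26; P(heads|C2) = 0.36; P(heads|C3) = 0.22.
Prior × likelihood for each source: 0.2·0.26=0.05200, 0.6·0.36=0.2160, 0.2·0.22=0.04400. Summing gives P(heads) = 0.31200.
P(Coin 2 | heads) = 0.2160 / 0.31200 = 0.692.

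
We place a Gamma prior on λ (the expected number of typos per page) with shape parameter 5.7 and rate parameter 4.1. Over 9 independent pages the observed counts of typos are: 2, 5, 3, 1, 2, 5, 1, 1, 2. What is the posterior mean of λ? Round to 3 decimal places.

Posterior mean ≈ 2.115

Total count ∑xᵢ = 22 over n = 9 pages.
Gamma is conjugate to the Poisson likelihood: posterior is Gamma(shape = 5.7+22 = 27.7, rate = 4.1+9 = 13.1).
Posterior mean = shape/rate = 27.7/13.1 = 2.115.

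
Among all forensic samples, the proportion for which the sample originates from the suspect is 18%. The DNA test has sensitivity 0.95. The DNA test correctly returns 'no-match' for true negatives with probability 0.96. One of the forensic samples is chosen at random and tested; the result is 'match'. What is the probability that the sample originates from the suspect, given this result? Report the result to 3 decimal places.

Let H be the event that the sample originates from the suspect. P(H) = 0.18, so P(¬H) = 0.82. With E the 'match' result, P(E|H) = 0.95 and P(E|¬H) = 0.04.
P(E) = 0.95·0.18 + 0.04·0.82 = 0.17100 + 0.032800 = 0.20380.
By Bayes' theorem, P(H|E) = 0.17100 / 0.20380 = 0.839.

P(H | E) ≈ 0.839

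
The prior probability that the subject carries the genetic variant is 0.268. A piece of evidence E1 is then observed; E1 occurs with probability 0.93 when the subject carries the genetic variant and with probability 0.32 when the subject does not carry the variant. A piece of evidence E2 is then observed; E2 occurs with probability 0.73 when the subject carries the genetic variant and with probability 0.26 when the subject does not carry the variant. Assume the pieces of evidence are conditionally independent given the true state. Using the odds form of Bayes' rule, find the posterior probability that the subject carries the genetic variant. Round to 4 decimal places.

Prior odds = 0.268/(1−0.268) = 0.36612.
Likelihood ratio for E1 = 0.93/0.32 = 2.9062.
Likelihood ratio for E2 = 0.73/0.26 = 2.8077.
Posterior odds = prior odds × LR₁ × LR₂ = 2.9875.
Posterior probability = odds/(1+odds) = 2.9875/3.9875 = 0.7492.

Posterior probability ≈ 0.7492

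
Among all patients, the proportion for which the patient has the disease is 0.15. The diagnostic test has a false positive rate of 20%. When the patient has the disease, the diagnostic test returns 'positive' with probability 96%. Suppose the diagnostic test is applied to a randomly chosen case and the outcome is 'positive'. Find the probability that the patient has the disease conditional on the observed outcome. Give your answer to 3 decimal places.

P(H | E) ≈ 0.459

Write H for 'the patient has the disease'. Prior odds H:¬H = 0.15/0.85 = 0.17647. For the 'positive' outcome, the likelihood ratio is 0.96/0.2 = 4.8000.
Posterior odds = 0.17647 × 4.8000 = 0.84706, so P(H|E) = 0.84706/(1+0.84706) = 0.459.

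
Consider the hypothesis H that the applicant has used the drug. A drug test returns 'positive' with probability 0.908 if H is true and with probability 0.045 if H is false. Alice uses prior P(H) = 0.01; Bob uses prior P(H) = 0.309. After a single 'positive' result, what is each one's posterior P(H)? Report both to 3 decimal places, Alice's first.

P('+'|H) = 0.908, P('+'|¬H) = 0.045.
Alice: numerator 0.908·0.01 = 0.0090800; evidence = 0.0090800+0.045·0.99 = 0.053630; posterior = 0.169.
Bob: numerator 0.908·0.309 = 0.28057; evidence = 0.28057+0.045·0.691 = 0.31167; posterior = 0.900.

Alice: 0.169; Bob: 0.900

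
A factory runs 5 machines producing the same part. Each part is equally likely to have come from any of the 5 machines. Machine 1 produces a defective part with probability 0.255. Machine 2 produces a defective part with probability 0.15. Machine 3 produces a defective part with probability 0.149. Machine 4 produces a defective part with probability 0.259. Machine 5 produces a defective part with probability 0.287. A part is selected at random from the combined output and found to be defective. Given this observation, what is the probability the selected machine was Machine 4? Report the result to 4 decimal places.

Posterior probability ≈ 0.2355

P(defective|M1) = 0.255; P(defective|M2) = 0.15; P(defective|M3) = 0.149; P(defective|M4) = 0.259; P(defective|M5) = 0.287.
Prior × likelihood for each source: 0.2·0.255=0.05100, 0.2·0.15=0.03000, 0.2·0.149=0.02980, 0.2·0.259=0.05180, 0.2·0.287=0.05740. Summing gives P(defective) = 0.22000.
P(Machine 4 | defective) = 0.05180 / 0.22000 = 0.2355.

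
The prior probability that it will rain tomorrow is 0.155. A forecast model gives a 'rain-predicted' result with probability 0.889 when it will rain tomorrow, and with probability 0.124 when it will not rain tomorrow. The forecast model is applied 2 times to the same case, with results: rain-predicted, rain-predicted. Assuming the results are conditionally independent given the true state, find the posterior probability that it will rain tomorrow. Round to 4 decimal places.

Let H be the event that it will rain tomorrow; start with P(H) = 0.155. P('rain-predicted'|H) = 0.889, P('rain-predicted'|¬H) = 0.124.
Update on result 1 ('rain-predicted'): P(H) ← 0.889·0.1550 / (0.889·0.1550 + 0.124·0.8450) = 0.13780/0.24257 = 0.5681.
Update on result 2 ('rain-predicted'): P(H) ← 0.889·0.5681 / (0.889·0.5681 + 0.124·0.4319) = 0.50500/0.55856 = 0.9041.

Posterior P(H) ≈ 0.9041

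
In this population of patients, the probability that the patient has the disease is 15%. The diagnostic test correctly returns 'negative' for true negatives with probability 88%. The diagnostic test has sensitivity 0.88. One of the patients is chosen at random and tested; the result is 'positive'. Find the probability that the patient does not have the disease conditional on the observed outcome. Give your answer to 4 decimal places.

Let H be the event that the patient has the disease. P(H) = 0.15, so P(¬H) = 0.85. With E the 'positive' result, P(E|H) = 0.88 and P(E|¬H) = 0.12.
P(E) = 0.88·0.15 + 0.12·0.85 = 0.13200 + 0.10200 = 0.23400.
By Bayes' theorem, P(H|E) = 0.13200 / 0.23400 = 0.5641. Hence P(¬H|E) = 1 − 0.5641 = 0.4359.

P(¬H | E) ≈ 0.4359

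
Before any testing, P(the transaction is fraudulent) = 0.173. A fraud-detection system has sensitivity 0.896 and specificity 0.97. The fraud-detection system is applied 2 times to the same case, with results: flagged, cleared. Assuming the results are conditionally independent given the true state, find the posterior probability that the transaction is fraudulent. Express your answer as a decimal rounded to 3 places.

Posterior P(H) ≈ 0.401

With H the event that the transaction is fraudulent, the joint likelihood of the observed sequence is P(data|H) = 0.896·0.104 = 0.093184 and P(data|¬H) = 0.03·0.97 = 0.029100.
Bayes: P(H|data) = 0.173·0.093184 / (0.173·0.093184 + 0.827·0.029100) = 0.016121/0.040187 = 0.4012.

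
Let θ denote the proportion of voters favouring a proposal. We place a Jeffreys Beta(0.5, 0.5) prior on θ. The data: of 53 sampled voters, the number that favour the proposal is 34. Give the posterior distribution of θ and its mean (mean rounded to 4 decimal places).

Posterior: Beta(34.5, 19.5); mean ≈ 0.6389

The binomial likelihood is conjugate to the Beta prior: with 34 successes and 19 failures, the posterior is Beta(0.5+34, 0.5+19) = Beta(34.5, 19.5).
Posterior mean = α/(α+β) = 34.5/54 = 0.6389.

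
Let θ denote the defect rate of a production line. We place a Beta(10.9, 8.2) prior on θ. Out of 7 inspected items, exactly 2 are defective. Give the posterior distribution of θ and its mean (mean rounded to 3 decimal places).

The binomial likelihood is conjugate to the Beta prior: with 2 successes and 5 failures, the posterior is Beta(10.9+2, 8.2+5) = Beta(12.9, 13.2).
Posterior mean = α/(α+β) = 12.9/26.1 = 0.494.

Posterior: Beta(12.9, 13.2); mean ≈ 0.494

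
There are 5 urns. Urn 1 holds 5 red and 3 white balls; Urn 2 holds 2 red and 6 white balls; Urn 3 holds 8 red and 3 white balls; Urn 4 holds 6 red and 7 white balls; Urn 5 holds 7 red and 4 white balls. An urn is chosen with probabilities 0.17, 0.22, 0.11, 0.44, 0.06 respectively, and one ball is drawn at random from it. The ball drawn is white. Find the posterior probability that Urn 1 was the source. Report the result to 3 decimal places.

P(white|Urn 1) = 0.375; P(white|Urn 2) = 0.75; P(white|Urn 3) = 0.2727; P(white|Urn 4) = 0.5385; P(white|Urn 5) = 0.3636.
Prior × likelihood for each source: 0.17·0.375=0.06375, 0.22·0.75=0.1650, 0.11·0.2727=0.03000, 0.44·0.5385=0.2369, 0.06·0.3636=0.02182. Summing gives P(white) = 0.51749.
P(Urn 1 | white) = 0.06375 / 0.51749 = 0.123.

Posterior probability ≈ 0.123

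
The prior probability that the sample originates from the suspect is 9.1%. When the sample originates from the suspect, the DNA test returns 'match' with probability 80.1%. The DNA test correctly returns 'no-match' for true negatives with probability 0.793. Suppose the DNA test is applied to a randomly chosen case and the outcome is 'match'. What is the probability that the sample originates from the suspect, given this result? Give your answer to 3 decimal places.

Write H for 'the sample originates from the suspect'. Prior odds H:¬H = 0.091/0.909 = 0.10011. For the 'match' outcome, the likelihood ratio is 0.801/0.207 = 3.8696.
Posterior odds = 0.10011 × 3.8696 = 0.38738, so P(H|E) = 0.38738/(1+0.38738) = 0.279.

P(H | E) ≈ 0.279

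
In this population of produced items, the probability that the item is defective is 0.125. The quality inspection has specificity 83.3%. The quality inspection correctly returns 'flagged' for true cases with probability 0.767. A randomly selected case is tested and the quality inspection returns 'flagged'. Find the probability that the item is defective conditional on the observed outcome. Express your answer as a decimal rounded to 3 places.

Let H be the event that the item is defective. P(H) = 0.125, so P(¬H) = 0.875. With E the 'flagged' result, P(E|H) = 0.767 and P(E|¬H) = 0.167.
P(E) = 0.767·0.125 + 0.167·0.875 = 0.095875 + 0.14613 = 0.24200.
By Bayes' theorem, P(H|E) = 0.095875 / 0.24200 = 0.396.

P(H | E) ≈ 0.396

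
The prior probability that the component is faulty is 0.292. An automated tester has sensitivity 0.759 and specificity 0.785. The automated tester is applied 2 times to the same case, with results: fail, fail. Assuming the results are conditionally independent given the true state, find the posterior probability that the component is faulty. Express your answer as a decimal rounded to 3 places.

Posterior P(H) ≈ 0.837

With H the event that the component is faulty, the joint likelihood of the observed sequence is P(data|H) = 0.759·0.759 = 0.57608 and P(data|¬H) = 0.215·0.215 = 0.046225.
Bayes: P(H|data) = 0.292·0.57608 / (0.292·0.57608 + 0.708·0.046225) = 0.16822/0.20094 = 0.8371.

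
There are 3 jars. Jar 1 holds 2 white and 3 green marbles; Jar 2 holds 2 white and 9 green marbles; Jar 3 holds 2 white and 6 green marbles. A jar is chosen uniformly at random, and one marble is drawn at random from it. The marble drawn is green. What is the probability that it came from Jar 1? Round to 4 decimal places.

P(green|Jar 1) = 0.6; P(green|Jar 2) = 0.8182; P(green|Jar 3) = 0.75.
Prior × likelihood for each source: 0.333333·0.6=0.2000, 0.333333·0.8182=0.2727, 0.333333·0.75=0.2500. Summing gives P(green) = 0.72273.
P(Jar 1 | green) = 0.2000 / 0.72273 = 0.2767.

Posterior probability ≈ 0.2767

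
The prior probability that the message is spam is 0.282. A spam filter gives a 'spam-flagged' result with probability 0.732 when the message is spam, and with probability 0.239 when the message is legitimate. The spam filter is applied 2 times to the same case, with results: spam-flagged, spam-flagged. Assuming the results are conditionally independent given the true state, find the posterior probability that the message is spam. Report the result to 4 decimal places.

Posterior P(H) ≈ 0.7865

Let H be the event that the message is spam; start with P(H) = 0.282. P('spam-flagged'|H) = 0.732, P('spam-flagged'|¬H) = 0.239.
Update on result 1 ('spam-flagged'): P(H) ← 0.732·0.2820 / (0.732·0.2820 + 0.239·0.7180) = 0.20642/0.37803 = 0.5461.
Update on result 2 ('spam-flagged'): P(H) ← 0.732·0.5461 / (0.732·0.5461 + 0.239·0.4539) = 0.39971/0.50821 = 0.7865.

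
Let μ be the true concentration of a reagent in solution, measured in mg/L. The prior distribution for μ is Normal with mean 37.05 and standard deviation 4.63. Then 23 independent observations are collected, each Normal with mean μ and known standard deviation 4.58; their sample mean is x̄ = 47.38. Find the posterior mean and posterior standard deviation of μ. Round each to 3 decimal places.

Posterior mean ≈ 46.958; posterior SD ≈ 0.935

With known σ, the Normal prior is conjugate. Weight on the data is w = (n/σ²)/(n/σ² + 1/τ₀²) = 1.09647/(1.09647+0.0466485) = 0.95919.
Posterior mean = w·x̄ + (1−w)·μ₀ = 0.95919·47.38 + 0.040808·37.05 = 46.958. Posterior variance = 1/(1.09647+0.0466485) = 0.874800, so SD = 0.935.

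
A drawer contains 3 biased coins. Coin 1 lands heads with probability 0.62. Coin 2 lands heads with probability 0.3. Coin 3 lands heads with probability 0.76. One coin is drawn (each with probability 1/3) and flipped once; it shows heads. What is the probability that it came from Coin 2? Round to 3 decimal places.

Posterior probability ≈ 0.179

Tabulate prior·likelihood by source: [1] prior 0.333333, lik 0.62, product 0.2067; [2] prior 0.333333, lik 0.3, product 0.1000; [3] prior 0.333333, lik 0.76, product 0.2533.
Normalizing constant = 0.56000; the posterior for Coin 2 is its product over the sum, 0.1000/0.56000 = 0.179.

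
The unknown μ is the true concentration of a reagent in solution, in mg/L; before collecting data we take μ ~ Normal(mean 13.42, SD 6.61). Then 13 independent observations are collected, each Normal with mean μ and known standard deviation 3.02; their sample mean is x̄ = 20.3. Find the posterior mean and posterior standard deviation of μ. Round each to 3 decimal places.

Prior precision 1/τ₀² = 1/6.61² = 0.0228874; data precision n/σ² = 13/3.02² = 1.42538.
Posterior precision = 0.0228874 + 1.42538 = 1.44826, giving posterior SD = 1/√1.44826 = 0.831.
Posterior mean = (0.0228874·13.42 + 1.42538·20.3) / 1.44826 = 20.191.

Posterior mean ≈ 20.191; posterior SD ≈ 0.831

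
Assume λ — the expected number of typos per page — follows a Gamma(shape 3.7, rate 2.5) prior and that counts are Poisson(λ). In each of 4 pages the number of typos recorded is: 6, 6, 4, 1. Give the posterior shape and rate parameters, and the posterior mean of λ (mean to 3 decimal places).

The Poisson likelihood adds the total count to the shape and the number of exposure periods to the rate. Here ∑xᵢ = 17 and n = 4, so shape 3.7→20.7 and rate 2.5→6.5.
E[λ | data] = 20.7/6.5 = 3.185.

Posterior: Gamma(shape=20.7, rate=6.5); mean ≈ 3.185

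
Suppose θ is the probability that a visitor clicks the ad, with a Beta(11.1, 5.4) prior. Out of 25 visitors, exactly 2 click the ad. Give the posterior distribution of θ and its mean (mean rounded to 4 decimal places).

Posterior: Beta(13.1, 28.4); mean ≈ 0.3157

The binomial likelihood is conjugate to the Beta prior: with 2 successes and 23 failures, the posterior is Beta(11.1+2, 5.4+23) = Beta(13.1, 28.4).
Posterior mean = α/(α+β) = 13.1/41.5 = 0.3157.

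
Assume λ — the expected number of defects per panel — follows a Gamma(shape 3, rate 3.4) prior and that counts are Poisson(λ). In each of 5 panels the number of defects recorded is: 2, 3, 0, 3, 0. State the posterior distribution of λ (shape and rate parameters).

Posterior: Gamma(shape=11, rate=8.4)

The Poisson likelihood adds the total count to the shape and the number of exposure periods to the rate. Here ∑xᵢ = 8 and n = 5, so shape 3→11 and rate 3.4→8.4.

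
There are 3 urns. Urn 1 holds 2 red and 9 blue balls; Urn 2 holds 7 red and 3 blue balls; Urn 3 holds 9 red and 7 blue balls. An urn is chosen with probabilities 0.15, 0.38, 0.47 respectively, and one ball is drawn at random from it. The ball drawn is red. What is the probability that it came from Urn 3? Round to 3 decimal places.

P(red|Urn 1) = 0.1818; P(red|Urn 2) = 0.7; P(red|Urn 3) = 0.5625.
Prior × likelihood for each source: 0.15·0.1818=0.02727, 0.38·0.7=0.2660, 0.47·0.5625=0.2644. Summing gives P(red) = 0.55765.
P(Urn 3 | red) = 0.2644 / 0.55765 = 0.474.

Posterior probability ≈ 0.474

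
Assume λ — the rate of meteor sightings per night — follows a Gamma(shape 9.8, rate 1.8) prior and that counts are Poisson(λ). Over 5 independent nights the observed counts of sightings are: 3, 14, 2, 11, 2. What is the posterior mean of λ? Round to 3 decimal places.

Total count ∑xᵢ = 32 over n = 5 nights.
Gamma is conjugate to the Poisson likelihood: posterior is Gamma(shape = 9.8+32 = 41.8, rate = 1.8+5 = 6.8).
E[λ | data] = 41.8/6.8 = 6.147.

Posterior mean ≈ 6.147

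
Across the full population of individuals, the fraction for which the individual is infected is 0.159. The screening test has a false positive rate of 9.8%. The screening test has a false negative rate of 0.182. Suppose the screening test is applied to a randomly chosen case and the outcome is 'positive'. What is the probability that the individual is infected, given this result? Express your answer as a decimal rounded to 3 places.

Let H be the event that the individual is infected. P(H) = 0.159, so P(¬H) = 0.841. With E the 'positive' result, P(E|H) = 0.818 and P(E|¬H) = 0.098.
P(E) = 0.818·0.159 + 0.098·0.841 = 0.13006 + 0.082418 = 0.21248.
By Bayes' theorem, P(H|E) = 0.13006 / 0.21248 = 0.612.

P(H | E) ≈ 0.612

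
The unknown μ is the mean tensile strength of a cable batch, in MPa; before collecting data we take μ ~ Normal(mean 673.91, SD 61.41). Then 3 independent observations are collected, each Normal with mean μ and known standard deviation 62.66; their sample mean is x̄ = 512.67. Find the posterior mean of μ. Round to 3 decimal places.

With known σ, the Normal prior is conjugate. Weight on the data is w = (n/σ²)/(n/σ² + 1/τ₀²) = 0.00076408/(0.00076408+0.00026517) = 0.74237.
Posterior mean = w·x̄ + (1−w)·μ₀ = 0.74237·512.67 + 0.25763·673.91 = 554.211.

Posterior mean ≈ 554.211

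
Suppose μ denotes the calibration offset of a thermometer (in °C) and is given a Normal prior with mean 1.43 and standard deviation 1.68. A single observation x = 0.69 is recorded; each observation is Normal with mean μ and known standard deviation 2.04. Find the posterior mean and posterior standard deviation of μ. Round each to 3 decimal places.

Posterior mean ≈ 1.131; posterior SD ≈ 1.297

Prior precision 1/τ₀² = 1/1.68² = 0.354308; data precision n/σ² = 1/2.04² = 0.240292.
Posterior precision = 0.354308 + 0.240292 = 0.594601, giving posterior SD = 1/√0.594601 = 1.297.
Posterior mean = (0.354308·1.43 + 0.240292·0.69) / 0.594601 = 1.131.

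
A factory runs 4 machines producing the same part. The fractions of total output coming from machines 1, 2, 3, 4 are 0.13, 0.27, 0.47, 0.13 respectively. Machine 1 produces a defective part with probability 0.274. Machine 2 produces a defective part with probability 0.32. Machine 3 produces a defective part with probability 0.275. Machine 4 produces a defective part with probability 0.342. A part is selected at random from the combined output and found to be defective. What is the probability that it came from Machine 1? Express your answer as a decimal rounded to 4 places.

Posterior probability ≈ 0.1204

Tabulate prior·likelihood by source: [1] prior 0.13, lik 0.274, product 0.03562; [2] prior 0.27, lik 0.32, product 0.08640; [3] prior 0.47, lik 0.275, product 0.1293; [4] prior 0.13, lik 0.342, product 0.04446.
Normalizing constant = 0.29573; the posterior for Machine 1 is its product over the sum, 0.03562/0.29573 = 0.1204.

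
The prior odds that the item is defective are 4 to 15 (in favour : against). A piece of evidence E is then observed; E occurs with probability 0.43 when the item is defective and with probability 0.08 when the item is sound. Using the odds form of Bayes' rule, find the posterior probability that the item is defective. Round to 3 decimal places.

Posterior probability ≈ 0.589

Prior odds = 4/15 = 0.26667.
Likelihood ratio for E = 0.43/0.08 = 5.3750.
Posterior odds = prior odds × LR = 1.4333.
Posterior probability = odds/(1+odds) = 1.4333/2.4333 = 0.589.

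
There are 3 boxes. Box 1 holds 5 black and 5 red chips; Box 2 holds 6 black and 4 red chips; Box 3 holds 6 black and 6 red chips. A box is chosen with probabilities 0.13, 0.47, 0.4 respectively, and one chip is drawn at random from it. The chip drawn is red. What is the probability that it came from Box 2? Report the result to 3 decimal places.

P(red|Box 1) = 0.5; P(red|Box 2) = 0.4; P(red|Box 3) = 0.5.
Prior × likelihood for each source: 0.13·0.5=0.06500, 0.47·0.4=0.1880, 0.4·0.5=0.2000. Summing gives P(red) = 0.45300.
P(Box 2 | red) = 0.1880 / 0.45300 = 0.415.

Posterior probability ≈ 0.415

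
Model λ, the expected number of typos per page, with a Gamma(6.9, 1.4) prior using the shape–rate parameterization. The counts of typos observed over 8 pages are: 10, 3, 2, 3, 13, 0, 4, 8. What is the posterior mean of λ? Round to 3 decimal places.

Total count ∑xᵢ = 43 over n = 8 pages.
Gamma is conjugate to the Poisson likelihood: posterior is Gamma(shape = 6.9+43 = 49.9, rate = 1.4+8 = 9.4).
E[λ | data] = 49.9/9.4 = 5.309.

Posterior mean ≈ 5.309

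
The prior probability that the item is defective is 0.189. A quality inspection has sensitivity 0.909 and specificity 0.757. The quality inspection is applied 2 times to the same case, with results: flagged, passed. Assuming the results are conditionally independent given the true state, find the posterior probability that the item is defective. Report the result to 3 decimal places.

Posterior P(H) ≈ 0.095

With H the event that the item is defective, the joint likelihood of the observed sequence is P(data|H) = 0.909·0.091 = 0.082719 and P(data|¬H) = 0.243·0.757 = 0.18395.
Bayes: P(H|data) = 0.189·0.082719 / (0.189·0.082719 + 0.811·0.18395) = 0.015634/0.16482 = 0.0949.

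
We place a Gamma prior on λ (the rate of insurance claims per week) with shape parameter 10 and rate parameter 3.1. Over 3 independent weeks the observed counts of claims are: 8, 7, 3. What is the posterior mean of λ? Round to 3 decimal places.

Total count ∑xᵢ = 18 over n = 3 weeks.
Gamma is conjugate to the Poisson likelihood: posterior is Gamma(shape = 10+18 = 28, rate = 3.1+3 = 6.1).
E[λ | data] = 28/6.1 = 4.590.

Posterior mean ≈ 4.590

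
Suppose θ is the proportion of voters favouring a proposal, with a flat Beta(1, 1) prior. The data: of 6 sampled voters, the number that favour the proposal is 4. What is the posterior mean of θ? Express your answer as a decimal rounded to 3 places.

Posterior mean ≈ 0.625

Observing 4 successes and 2 failures updates Beta(1, 1) by adding the success and failure counts to the two shape parameters: α = 1+4 = 5, β = 1+2 = 3.
Posterior mean = α/(α+β) = 5/8 = 0.625.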